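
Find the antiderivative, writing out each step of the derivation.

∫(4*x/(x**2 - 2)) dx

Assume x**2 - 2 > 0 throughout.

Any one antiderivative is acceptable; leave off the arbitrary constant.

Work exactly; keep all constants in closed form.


Step 1. Substitute u = x**2 - 2, turning ∫(4*x/(x**2 - 2)) dx into ∫(2/u) du: now ∫(2/u) du.
Step 2. Evaluate the standard form [assuming u > 0]: now 2*log(u).
Step 3. Substitute back u = x**2 - 2: now 2*log(x**2 - 2).
Answer: 2*log(x**2 - 2).


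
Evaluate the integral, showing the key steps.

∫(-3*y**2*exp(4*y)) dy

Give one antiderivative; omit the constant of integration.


Step 1. Integrate ∫(-3*y**2*exp(4*y)) dy by parts with u = y**2, dv = (-3*exp(4*y)) dy, so v = -3*exp(4*y)/4: now -3*y**2*exp(4*y)/4 + ∫(3*y*exp(4*y)/2) dy.
Step 2. Integrate ∫(3*y*exp(4*y)/2) dy by parts with u = y, dv = (3*exp(4*y)/2) dy, so v = 3*exp(4*y)/8: now -3*y**2*exp(4*y)/4 + 3*y*exp(4*y)/8 + ∫(-3*exp(4*y)/8) dy.
Step 3. Evaluate the standard form: now -3*y**2*exp(4*y)/4 + 3*y*exp(4*y)/8 - 3*exp(4*y)/32.
Answer: -3*y**2*exp(4*y)/4 + 3*y*exp(4*y)/8 - 3*exp(4*y)/32.


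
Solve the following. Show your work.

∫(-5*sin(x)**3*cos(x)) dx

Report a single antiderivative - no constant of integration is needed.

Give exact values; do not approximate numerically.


Step 1. Substitute u = sin(x), turning ∫(-5*sin(x)**3*cos(x)) dx into ∫(-5*u**3) du: now ∫(-5*u**3) du.
Step 2. Evaluate the standard form: now -5*u**4/4.
Step 3. Substitute back u = sin(x): now -5*sin(x)**4/4.
Answer: -5*sin(x)**4/4.


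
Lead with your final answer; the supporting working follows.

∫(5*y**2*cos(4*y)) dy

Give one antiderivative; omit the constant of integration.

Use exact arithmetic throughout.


The answer is 5*y**2*sin(4*y)/4 + 5*y*cos(4*y)/8 - 5*sin(4*y)/32.
Step 1. Integrate ∫(5*y**2*cos(4*y)) dy by parts with u = y**2, dv = (5*cos(4*y)) dy, so v = 5*sin(4*y)/4: now 5*y**2*sin(4*y)/4 + ∫(-5*y*sin(4*y)/2) dy.
Step 2. Integrate ∫(-5*y*sin(4*y)/2) dy by parts with u = y, dv = (-5*sin(4*y)/2) dy, so v = 5*cos(4*y)/8: now 5*y**2*sin(4*y)/4 + 5*y*cos(4*y)/8 + ∫(-5*cos(4*y)/8) dy.
Step 3. Evaluate the standard form: now 5*y**2*sin(4*y)/4 + 5*y*cos(4*y)/8 - 5*sin(4*y)/32.
Answer: 5*y**2*sin(4*y)/4 + 5*y*cos(4*y)/8 - 5*sin(4*y)/32.


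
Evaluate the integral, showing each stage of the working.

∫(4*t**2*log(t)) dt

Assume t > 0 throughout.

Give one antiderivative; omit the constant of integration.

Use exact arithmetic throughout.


Step 1. Integrate ∫(4*t**2*log(t)) dt by parts with u = log(t), dv = (4*t**2) dt, so v = 4*t**3/3 [assuming t > 0]: now 4*t**3*log(t)/3 + ∫(-4*t**2/3) dt.
Step 2. Evaluate the standard form: now 4*t**3*log(t)/3 - 4*t**3/9.
Answer: 4*t**3*log(t)/3 - 4*t**3/9.


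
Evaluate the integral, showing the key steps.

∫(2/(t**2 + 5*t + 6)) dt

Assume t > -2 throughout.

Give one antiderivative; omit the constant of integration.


Step 1. Decompose ∫(2/(t**2 + 5*t + 6)) dt by partial fractions, 2/(t**2 + 5*t + 6) = -2/(t + 3) + 2/(t + 2): now ∫(2/(t + 2)) dt + ∫(-2/(t + 3)) dt.
Step 2. Evaluate the standard form [assuming t > -3]: now -2*log(t + 3) + ∫(2/(t + 2)) dt.
Step 3. Evaluate the standard form [assuming t > -2]: now 2*log(t + 2) - 2*log(t + 3).
Answer: 2*log(t + 2) - 2*log(t + 3).


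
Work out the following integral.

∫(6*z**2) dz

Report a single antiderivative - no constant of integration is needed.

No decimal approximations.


Answer: 2*z**3.


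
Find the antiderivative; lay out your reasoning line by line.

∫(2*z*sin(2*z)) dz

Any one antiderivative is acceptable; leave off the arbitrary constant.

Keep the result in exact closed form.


Step 1. Integrate ∫(2*z*sin(2*z)) dz by parts with u = z, dv = (2*sin(2*z)) dz, so v = -cos(2*z): now -z*cos(2*z) + ∫(cos(2*z)) dz.
Step 2. Evaluate the standard form: now -z*cos(2*z) + sin(2*z)/2.
Answer: -z*cos(2*z) + sin(2*z)/2.


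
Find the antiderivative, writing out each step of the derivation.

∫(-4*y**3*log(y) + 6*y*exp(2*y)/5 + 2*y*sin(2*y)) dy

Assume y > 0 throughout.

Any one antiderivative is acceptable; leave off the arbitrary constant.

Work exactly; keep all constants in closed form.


Step 1. Rewrite: now ∫(6*y*exp(2*y)/5) dy + ∫(2*y*sin(2*y)) dy + ∫(-4*y**3*log(y)) dy.
Step 2. Integrate ∫(2*y*sin(2*y)) dy by parts with u = y, dv = (2*sin(2*y)) dy, so v = -cos(2*y): now -y*cos(2*y) + ∫(6*y*exp(2*y)/5) dy + ∫(-4*y**3*log(y)) dy + ∫(cos(2*y)) dy.
Step 3. Evaluate the standard form: now -y*cos(2*y) + sin(2*y)/2 + ∫(6*y*exp(2*y)/5) dy + ∫(-4*y**3*log(y)) dy.
Step 4. Integrate ∫(6*y*exp(2*y)/5) dy by parts with u = y, dv = (6*exp(2*y)/5) dy, so v = 3*exp(2*y)/5: now 3*y*exp(2*y)/5 - y*cos(2*y) + sin(2*y)/2 + ∫(-4*y**3*log(y)) dy + ∫(-3*exp(2*y)/5) dy.
Step 5. Evaluate the standard form: now 3*y*exp(2*y)/5 - y*cos(2*y) - 3*exp(2*y)/10 + sin(2*y)/2 + ∫(-4*y**3*log(y)) dy.
Step 6. Integrate ∫(-4*y**3*log(y)) dy by parts with u = log(y), dv = (-4*y**3) dy, so v = -y**4 [assuming y > 0]: now -y**4*log(y) + 3*y*exp(2*y)/5 - y*cos(2*y) - 3*exp(2*y)/10 + sin(2*y)/2 + ∫(y**3) dy.
Step 7. Evaluate the standard form: now -y**4*log(y) + y**4/4 + 3*y*exp(2*y)/5 - y*cos(2*y) - 3*exp(2*y)/10 + sin(2*y)/2.
Answer: -y**4*log(y) + y**4/4 + 3*y*exp(2*y)/5 - y*cos(2*y) - 3*exp(2*y)/10 + sin(2*y)/2.


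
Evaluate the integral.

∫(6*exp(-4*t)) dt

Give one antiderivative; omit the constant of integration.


Answer: -3*exp(-4*t)/2.


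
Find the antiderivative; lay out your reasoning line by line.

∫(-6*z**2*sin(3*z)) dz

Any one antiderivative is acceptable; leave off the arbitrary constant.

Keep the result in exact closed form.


Step 1. Integrate ∫(-6*z**2*sin(3*z)) dz by parts with u = z**2, dv = (-6*sin(3*z)) dz, so v = 2*cos(3*z): now 2*z**2*cos(3*z) + ∫(-4*z*cos(3*z)) dz.
Step 2. Integrate ∫(-4*z*cos(3*z)) dz by parts with u = z, dv = (-4*cos(3*z)) dz, so v = -4*sin(3*z)/3: now 2*z**2*cos(3*z) - 4*z*sin(3*z)/3 + ∫(4*sin(3*z)/3) dz.
Step 3. Evaluate the standard form: now 2*z**2*cos(3*z) - 4*z*sin(3*z)/3 - 4*cos(3*z)/9.
Answer: 2*z**2*cos(3*z) - 4*z*sin(3*z)/3 - 4*cos(3*z)/9.


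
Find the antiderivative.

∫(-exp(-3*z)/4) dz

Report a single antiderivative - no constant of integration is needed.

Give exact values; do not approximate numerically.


Answer: exp(-3*z)/12.


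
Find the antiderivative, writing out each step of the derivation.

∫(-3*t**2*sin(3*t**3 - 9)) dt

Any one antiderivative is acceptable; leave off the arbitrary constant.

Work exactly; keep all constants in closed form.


Step 1. Substitute u = t**3 - 3, turning ∫(-3*t**2*sin(3*t**3 - 9)) dt into ∫(-sin(3*u)) du: now ∫(-sin(3*u)) du.
Step 2. Evaluate the standard form: now cos(3*u)/3.
Step 3. Substitute back u = t**3 - 3: now cos(3*t**3 - 9)/3.
Answer: cos(3*t**3 - 9)/3.


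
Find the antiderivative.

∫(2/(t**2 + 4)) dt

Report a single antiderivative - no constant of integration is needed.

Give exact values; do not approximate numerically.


Answer: atan(t/2).


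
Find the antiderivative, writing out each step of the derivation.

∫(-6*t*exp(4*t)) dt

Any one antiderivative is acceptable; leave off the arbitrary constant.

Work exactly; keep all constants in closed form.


Step 1. Integrate ∫(-6*t*exp(4*t)) dt by parts with u = t, dv = (-6*exp(4*t)) dt, so v = -3*exp(4*t)/2: now -3*t*exp(4*t)/2 + ∫(3*exp(4*t)/2) dt.
Step 2. Evaluate the standard form: now -3*t*exp(4*t)/2 + 3*exp(4*t)/8.
Answer: -3*t*exp(4*t)/2 + 3*exp(4*t)/8.


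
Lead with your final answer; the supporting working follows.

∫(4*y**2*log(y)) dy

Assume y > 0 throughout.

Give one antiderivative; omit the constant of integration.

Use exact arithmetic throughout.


The answer is 4*y**3*log(y)/3 - 4*y**3/9.
Step 1. Integrate ∫(4*y**2*log(y)) dy by parts with u = log(y), dv = (4*y**2) dy, so v = 4*y**3/3 [assuming y > 0]: now 4*y**3*log(y)/3 + ∫(-4*y**2/3) dy.
Step 2. Evaluate the standard form: now 4*y**3*log(y)/3 - 4*y**3/9.
Answer: 4*y**3*log(y)/3 - 4*y**3/9.


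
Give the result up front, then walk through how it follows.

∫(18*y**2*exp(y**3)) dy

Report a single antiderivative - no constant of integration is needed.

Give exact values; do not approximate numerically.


The answer is 6*exp(y**3).
Step 1. Substitute u = y**3, turning ∫(18*y**2*exp(y**3)) dy into ∫(6*exp(u)) du: now ∫(6*exp(u)) du.
Step 2. Evaluate the standard form: now 6*exp(u).
Step 3. Substitute back u = y**3: now 6*exp(y**3).
Answer: 6*exp(y**3).


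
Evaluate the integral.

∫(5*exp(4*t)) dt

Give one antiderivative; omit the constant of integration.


Answer: 5*exp(4*t)/4.


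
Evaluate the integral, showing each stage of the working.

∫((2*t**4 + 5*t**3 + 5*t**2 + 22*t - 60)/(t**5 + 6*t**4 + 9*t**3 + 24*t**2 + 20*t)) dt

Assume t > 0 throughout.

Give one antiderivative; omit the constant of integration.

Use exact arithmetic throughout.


Step 1. Decompose ∫((2*t**4 + 5*t**3 + 5*t**2 + 22*t - 60)/(t**5 + 6*t**4 + 9*t**3 + 24*t**2 + 20*t)) dt by partial fractions, (2*t**4 + 5*t**3 + 5*t**2 + 22*t - 60)/(t**5 + 6*t**4 + 9*t**3 + 24*t**2 + 20*t) = 2/(t**2 + 4) + 1/(t + 5) + 4/(t + 1) - 3/t: now ∫(-3/t) dt + ∫(4/(t + 1)) dt + ∫(1/(t + 5)) dt + ∫(2/(t**2 + 4)) dt.
Step 2. Evaluate the standard form [assuming t > 0]: now -3*log(t) + ∫(4/(t + 1)) dt + ∫(1/(t + 5)) dt + ∫(2/(t**2 + 4)) dt.
Step 3. Evaluate the standard form [assuming t > -5]: now -3*log(t) + log(t + 5) + ∫(4/(t + 1)) dt + ∫(2/(t**2 + 4)) dt.
Step 4. Evaluate the standard form [assuming t > -1]: now -3*log(t) + 4*log(t + 1) + log(t + 5) + ∫(2/(t**2 + 4)) dt.
Step 5. Evaluate the standard form: now -3*log(t) + 4*log(t + 1) + log(t + 5) + atan(t/2).
Answer: -3*log(t) + 4*log(t + 1) + log(t + 5) + atan(t/2).


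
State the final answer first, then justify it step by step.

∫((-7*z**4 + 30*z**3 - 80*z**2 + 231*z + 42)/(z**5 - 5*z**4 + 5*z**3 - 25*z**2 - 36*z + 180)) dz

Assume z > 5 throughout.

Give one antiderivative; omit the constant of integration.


The answer is -2*log(z - 5) - 2*log(z - 2) - 3*log(z + 2) + atan(z/3).
Step 1. Decompose ∫((-7*z**4 + 30*z**3 - 80*z**2 + 231*z + 42)/(z**5 - 5*z**4 + 5*z**3 - 25*z**2 - 36*z + 180)) dz by partial fractions, (-7*z**4 + 30*z**3 - 80*z**2 + 231*z + 42)/(z**5 - 5*z**4 + 5*z**3 - 25*z**2 - 36*z + 180) = 3/(z**2 + 9) - 3/(z + 2) - 2/(z - 2) - 2/(z - 5): now ∫(-2/(z - 5)) dz + ∫(-2/(z - 2)) dz + ∫(-3/(z + 2)) dz + ∫(3/(z**2 + 9)) dz.
Step 2. Evaluate the standard form [assuming z > 5]: now -2*log(z - 5) + ∫(-2/(z - 2)) dz + ∫(-3/(z + 2)) dz + ∫(3/(z**2 + 9)) dz.
Step 3. Evaluate the standard form [assuming z > -2]: now -2*log(z - 5) - 3*log(z + 2) + ∫(-2/(z - 2)) dz + ∫(3/(z**2 + 9)) dz.
Step 4. Evaluate the standard form [assuming z > 2]: now -2*log(z - 5) - 2*log(z - 2) - 3*log(z + 2) + ∫(3/(z**2 + 9)) dz.
Step 5. Evaluate the standard form: now -2*log(z - 5) - 2*log(z - 2) - 3*log(z + 2) + atan(z/3).
Answer: -2*log(z - 5) - 2*log(z - 2) - 3*log(z + 2) + atan(z/3).


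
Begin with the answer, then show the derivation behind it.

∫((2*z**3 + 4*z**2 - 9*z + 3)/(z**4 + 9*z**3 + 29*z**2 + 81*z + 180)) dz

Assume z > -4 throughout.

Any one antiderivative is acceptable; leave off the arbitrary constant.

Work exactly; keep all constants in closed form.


The answer is -log(z + 4) + 3*log(z + 5) - atan(z/3).
Step 1. Decompose ∫((2*z**3 + 4*z**2 - 9*z + 3)/(z**4 + 9*z**3 + 29*z**2 + 81*z + 180)) dz by partial fractions, (2*z**3 + 4*z**2 - 9*z + 3)/(z**4 + 9*z**3 + 29*z**2 + 81*z + 180) = -3/(z**2 + 9) + 3/(z + 5) - 1/(z + 4): now ∫(-1/(z + 4)) dz + ∫(3/(z + 5)) dz + ∫(-3/(z**2 + 9)) dz.
Step 2. Evaluate the standard form [assuming z > -4]: now -log(z + 4) + ∫(3/(z + 5)) dz + ∫(-3/(z**2 + 9)) dz.
Step 3. Evaluate the standard form [assuming z > -5]: now -log(z + 4) + 3*log(z + 5) + ∫(-3/(z**2 + 9)) dz.
Step 4. Evaluate the standard form: now -log(z + 4) + 3*log(z + 5) - atan(z/3).
Answer: -log(z + 4) + 3*log(z + 5) - atan(z/3).


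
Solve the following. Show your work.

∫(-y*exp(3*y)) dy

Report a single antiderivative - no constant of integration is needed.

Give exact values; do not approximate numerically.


Step 1. Integrate ∫(-y*exp(3*y)) dy by parts with u = y, dv = (-exp(3*y)) dy, so v = -exp(3*y)/3: now -y*exp(3*y)/3 + ∫(exp(3*y)/3) dy.
Step 2. Evaluate the standard form: now -y*exp(3*y)/3 + exp(3*y)/9.
Answer: -y*exp(3*y)/3 + exp(3*y)/9.


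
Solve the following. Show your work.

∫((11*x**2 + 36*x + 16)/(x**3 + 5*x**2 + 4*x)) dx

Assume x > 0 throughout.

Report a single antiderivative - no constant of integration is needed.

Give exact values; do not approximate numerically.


Step 1. Decompose ∫((11*x**2 + 36*x + 16)/(x**3 + 5*x**2 + 4*x)) dx by partial fractions, (11*x**2 + 36*x + 16)/(x**3 + 5*x**2 + 4*x) = 4/(x + 4) + 3/(x + 1) + 4/x: now ∫(4/x) dx + ∫(3/(x + 1)) dx + ∫(4/(x + 4)) dx.
Step 2. Evaluate the standard form [assuming x > -4]: now 4*log(x + 4) + ∫(4/x) dx + ∫(3/(x + 1)) dx.
Step 3. Evaluate the standard form [assuming x > 0]: now 4*log(x) + 4*log(x + 4) + ∫(3/(x + 1)) dx.
Step 4. Evaluate the standard form [assuming x > -1]: now 4*log(x) + 3*log(x + 1) + 4*log(x + 4).
Answer: 4*log(x) + 3*log(x + 1) + 4*log(x + 4).


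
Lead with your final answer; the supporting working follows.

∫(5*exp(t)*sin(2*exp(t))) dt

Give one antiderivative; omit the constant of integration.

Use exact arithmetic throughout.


The answer is -5*cos(2*exp(t))/2.
Step 1. Substitute u = exp(t), turning ∫(5*exp(t)*sin(2*exp(t))) dt into ∫(5*sin(2*u)) du: now ∫(5*sin(2*u)) du.
Step 2. Evaluate the standard form: now -5*cos(2*u)/2.
Step 3. Substitute back u = exp(t): now -5*cos(2*exp(t))/2.
Answer: -5*cos(2*exp(t))/2.


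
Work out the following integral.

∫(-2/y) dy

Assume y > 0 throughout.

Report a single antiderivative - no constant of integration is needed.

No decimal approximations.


Answer: -2*log(y).


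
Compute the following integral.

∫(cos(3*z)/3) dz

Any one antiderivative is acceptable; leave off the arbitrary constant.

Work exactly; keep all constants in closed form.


Answer: sin(3*z)/9.


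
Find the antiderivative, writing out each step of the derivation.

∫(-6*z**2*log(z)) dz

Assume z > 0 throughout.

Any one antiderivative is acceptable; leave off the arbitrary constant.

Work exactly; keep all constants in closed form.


Step 1. Integrate ∫(-6*z**2*log(z)) dz by parts with u = log(z), dv = (-6*z**2) dz, so v = -2*z**3 [assuming z > 0]: now -2*z**3*log(z) + ∫(2*z**2) dz.
Step 2. Evaluate the standard form: now -2*z**3*log(z) + 2*z**3/3.
Answer: -2*z**3*log(z) + 2*z**3/3.


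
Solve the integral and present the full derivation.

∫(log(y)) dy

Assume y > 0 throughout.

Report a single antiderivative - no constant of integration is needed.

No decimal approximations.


Step 1. Integrate ∫(log(y)) dy by parts with u = log(y), dv = (1) dy, so v = y [assuming y > 0]: now y*log(y) + ∫(-1) dy.
Step 2. Evaluate the standard form: now y*log(y) - y.
Answer: y*log(y) - y.


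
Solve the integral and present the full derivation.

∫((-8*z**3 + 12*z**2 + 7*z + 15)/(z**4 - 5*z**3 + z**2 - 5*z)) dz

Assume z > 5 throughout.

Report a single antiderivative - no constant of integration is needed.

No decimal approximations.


Step 1. Decompose ∫((-8*z**3 + 12*z**2 + 7*z + 15)/(z**4 - 5*z**3 + z**2 - 5*z)) dz by partial fractions, (-8*z**3 + 12*z**2 + 7*z + 15)/(z**4 - 5*z**3 + z**2 - 5*z) = -3/(z**2 + 1) - 5/(z - 5) - 3/z: now ∫(-3/z) dz + ∫(-5/(z - 5)) dz + ∫(-3/(z**2 + 1)) dz.
Step 2. Evaluate the standard form [assuming z > 0]: now -3*log(z) + ∫(-5/(z - 5)) dz + ∫(-3/(z**2 + 1)) dz.
Step 3. Evaluate the standard form [assuming z > 5]: now -3*log(z) - 5*log(z - 5) + ∫(-3/(z**2 + 1)) dz.
Step 4. Evaluate the standard form: now -3*log(z) - 5*log(z - 5) - 3*atan(z).
Answer: -3*log(z) - 5*log(z - 5) - 3*atan(z).


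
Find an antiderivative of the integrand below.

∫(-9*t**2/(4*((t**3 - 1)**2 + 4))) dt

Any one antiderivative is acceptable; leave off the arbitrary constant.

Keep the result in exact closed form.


Answer: -3*atan(t**3/2 - 1/2)/8.


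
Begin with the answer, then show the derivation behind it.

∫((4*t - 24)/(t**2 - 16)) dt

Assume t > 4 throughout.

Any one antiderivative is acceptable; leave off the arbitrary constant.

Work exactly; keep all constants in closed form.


The answer is -log(t - 4) + 5*log(t + 4).
Step 1. Decompose ∫((4*t - 24)/(t**2 - 16)) dt by partial fractions, (4*t - 24)/(t**2 - 16) = 5/(t + 4) - 1/(t - 4): now ∫(-1/(t - 4)) dt + ∫(5/(t + 4)) dt.
Step 2. Evaluate the standard form [assuming t > 4]: now -log(t - 4) + ∫(5/(t + 4)) dt.
Step 3. Evaluate the standard form [assuming t > -4]: now -log(t - 4) + 5*log(t + 4).
Answer: -log(t - 4) + 5*log(t + 4).


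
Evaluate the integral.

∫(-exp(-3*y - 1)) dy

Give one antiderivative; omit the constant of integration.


Answer: exp(-3*y - 1)/3.


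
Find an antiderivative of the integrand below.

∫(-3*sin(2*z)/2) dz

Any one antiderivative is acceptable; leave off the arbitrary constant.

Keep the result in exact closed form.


Answer: 3*cos(2*z)/4.


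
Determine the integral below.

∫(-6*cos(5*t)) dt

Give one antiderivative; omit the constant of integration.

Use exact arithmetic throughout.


Answer: -6*sin(5*t)/5.


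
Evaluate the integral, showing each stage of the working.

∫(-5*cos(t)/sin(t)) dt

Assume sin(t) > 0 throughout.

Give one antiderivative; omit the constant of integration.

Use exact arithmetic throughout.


Step 1. Substitute u = sin(t), turning ∫(-5*cos(t)/sin(t)) dt into ∫(-5/u) du: now ∫(-5/u) du.
Step 2. Evaluate the standard form [assuming u > 0]: now -5*log(u).
Step 3. Substitute back u = sin(t): now -5*log(sin(t)).
Answer: -5*log(sin(t)).


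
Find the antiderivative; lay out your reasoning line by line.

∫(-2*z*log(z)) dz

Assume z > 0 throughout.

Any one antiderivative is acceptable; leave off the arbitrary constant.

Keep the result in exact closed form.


Step 1. Integrate ∫(-2*z*log(z)) dz by parts with u = log(z), dv = (-2*z) dz, so v = -z**2 [assuming z > 0]: now -z**2*log(z) + ∫(z) dz.
Step 2. Evaluate the standard form: now -z**2*log(z) + z**2/2.
Answer: -z**2*log(z) + z**2/2.


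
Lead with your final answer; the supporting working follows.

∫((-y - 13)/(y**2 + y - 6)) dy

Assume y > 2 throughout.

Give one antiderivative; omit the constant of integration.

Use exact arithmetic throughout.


The answer is -3*log(y - 2) + 2*log(y + 3).
Step 1. Decompose ∫((-y - 13)/(y**2 + y - 6)) dy by partial fractions, (-y - 13)/(y**2 + y - 6) = 2/(y + 3) - 3/(y - 2): now ∫(-3/(y - 2)) dy + ∫(2/(y + 3)) dy.
Step 2. Evaluate the standard form [assuming y > 2]: now -3*log(y - 2) + ∫(2/(y + 3)) dy.
Step 3. Evaluate the standard form [assuming y > -3]: now -3*log(y - 2) + 2*log(y + 3).
Answer: -3*log(y - 2) + 2*log(y + 3).


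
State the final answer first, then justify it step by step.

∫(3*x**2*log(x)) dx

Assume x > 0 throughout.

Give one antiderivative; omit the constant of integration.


The answer is x**3*log(x) - x**3/3.
Step 1. Integrate ∫(3*x**2*log(x)) dx by parts with u = log(x), dv = (3*x**2) dx, so v = x**3 [assuming x > 0]: now x**3*log(x) + ∫(-x**2) dx.
Step 2. Evaluate the standard form: now x**3*log(x) - x**3/3.
Answer: x**3*log(x) - x**3/3.


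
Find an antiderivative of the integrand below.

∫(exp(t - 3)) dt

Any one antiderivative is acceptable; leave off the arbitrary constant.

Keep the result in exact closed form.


Answer: exp(t - 3).


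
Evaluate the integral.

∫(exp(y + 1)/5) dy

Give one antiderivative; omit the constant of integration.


Answer: exp(y + 1)/5.


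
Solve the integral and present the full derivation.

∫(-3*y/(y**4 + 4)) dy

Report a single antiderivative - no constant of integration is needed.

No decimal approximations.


Step 1. Substitute u = y**2, turning ∫(-3*y/(y**4 + 4)) dy into ∫(-3/(2*(u**2 + 4))) du: now ∫(-3/(2*(u**2 + 4))) du.
Step 2. Evaluate the standard form: now -3*atan(u/2)/4.
Step 3. Substitute back u = y**2: now -3*atan(y**2/2)/4.
Answer: -3*atan(y**2/2)/4.


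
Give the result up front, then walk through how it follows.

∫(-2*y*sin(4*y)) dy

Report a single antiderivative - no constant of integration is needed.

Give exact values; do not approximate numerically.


The answer is y*cos(4*y)/2 - sin(4*y)/8.
Step 1. Integrate ∫(-2*y*sin(4*y)) dy by parts with u = y, dv = (-2*sin(4*y)) dy, so v = cos(4*y)/2: now y*cos(4*y)/2 + ∫(-cos(4*y)/2) dy.
Step 2. Evaluate the standard form: now y*cos(4*y)/2 - sin(4*y)/8.
Answer: y*cos(4*y)/2 - sin(4*y)/8.


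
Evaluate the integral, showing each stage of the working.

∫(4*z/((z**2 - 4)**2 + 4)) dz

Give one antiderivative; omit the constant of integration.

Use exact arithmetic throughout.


Step 1. Substitute u = z**2 - 4, turning ∫(4*z/((z**2 - 4)**2 + 4)) dz into ∫(2/(u**2 + 4)) du: now ∫(2/(u**2 + 4)) du.
Step 2. Evaluate the standard form: now atan(u/2).
Step 3. Substitute back u = z**2 - 4: now atan(z**2/2 - 2).
Answer: atan(z**2/2 - 2).


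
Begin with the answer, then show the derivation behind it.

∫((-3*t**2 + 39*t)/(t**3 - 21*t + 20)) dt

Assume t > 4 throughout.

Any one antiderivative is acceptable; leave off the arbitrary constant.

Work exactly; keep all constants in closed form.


The answer is 4*log(t - 4) - 2*log(t - 1) - 5*log(t + 5).
Step 1. Decompose ∫((-3*t**2 + 39*t)/(t**3 - 21*t + 20)) dt by partial fractions, (-3*t**2 + 39*t)/(t**3 - 21*t + 20) = -5/(t + 5) - 2/(t - 1) + 4/(t - 4): now ∫(4/(t - 4)) dt + ∫(-2/(t - 1)) dt + ∫(-5/(t + 5)) dt.
Step 2. Evaluate the standard form [assuming t > 1]: now -2*log(t - 1) + ∫(4/(t - 4)) dt + ∫(-5/(t + 5)) dt.
Step 3. Evaluate the standard form [assuming t > -5]: now -2*log(t - 1) - 5*log(t + 5) + ∫(4/(t - 4)) dt.
Step 4. Evaluate the standard form [assuming t > 4]: now 4*log(t - 4) - 2*log(t - 1) - 5*log(t + 5).
Answer: 4*log(t - 4) - 2*log(t - 1) - 5*log(t + 5).


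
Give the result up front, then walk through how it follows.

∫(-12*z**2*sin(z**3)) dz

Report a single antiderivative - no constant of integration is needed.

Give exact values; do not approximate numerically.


The answer is 4*cos(z**3).
Step 1. Substitute u = z**3, turning ∫(-12*z**2*sin(z**3)) dz into ∫(-4*sin(u)) du: now ∫(-4*sin(u)) du.
Step 2. Evaluate the standard form: now 4*cos(u).
Step 3. Substitute back u = z**3: now 4*cos(z**3).
Answer: 4*cos(z**3).


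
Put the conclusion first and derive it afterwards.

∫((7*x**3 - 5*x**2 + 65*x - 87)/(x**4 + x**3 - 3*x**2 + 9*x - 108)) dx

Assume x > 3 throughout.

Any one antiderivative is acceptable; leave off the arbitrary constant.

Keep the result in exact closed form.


The answer is 2*log(x - 3) + 5*log(x + 4) + 2*atan(x/3)/3.
Step 1. Decompose ∫((7*x**3 - 5*x**2 + 65*x - 87)/(x**4 + x**3 - 3*x**2 + 9*x - 108)) dx by partial fractions, (7*x**3 - 5*x**2 + 65*x - 87)/(x**4 + x**3 - 3*x**2 + 9*x - 108) = 2/(x**2 + 9) + 5/(x + 4) + 2/(x - 3): now ∫(2/(x - 3)) dx + ∫(5/(x + 4)) dx + ∫(2/(x**2 + 9)) dx.
Step 2. Evaluate the standard form [assuming x > 3]: now 2*log(x - 3) + ∫(5/(x + 4)) dx + ∫(2/(x**2 + 9)) dx.
Step 3. Evaluate the standard form [assuming x > -4]: now 2*log(x - 3) + 5*log(x + 4) + ∫(2/(x**2 + 9)) dx.
Step 4. Evaluate the standard form: now 2*log(x - 3) + 5*log(x + 4) + 2*atan(x/3)/3.
Answer: 2*log(x - 3) + 5*log(x + 4) + 2*atan(x/3)/3.


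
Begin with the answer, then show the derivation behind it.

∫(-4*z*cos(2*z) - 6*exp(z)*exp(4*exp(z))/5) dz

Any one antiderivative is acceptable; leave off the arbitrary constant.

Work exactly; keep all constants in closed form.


The answer is -2*z*sin(2*z) - 3*exp(4*exp(z))/10 - cos(2*z).
Step 1. Rewrite: now ∫(-4*z*cos(2*z)) dz + ∫(-6*exp(z)*exp(4*exp(z))/5) dz.
Step 2. Substitute u = exp(z), turning ∫(-6*exp(z)*exp(4*exp(z))/5) dz into ∫(-6*exp(4*u)/5) du: now ∫(-4*z*cos(2*z)) dz + ∫(-6*exp(4*u)/5) du.
Step 3. Evaluate the standard form: now -3*exp(4*u)/10 + ∫(-4*z*cos(2*z)) dz.
Step 4. Substitute back u = exp(z): now -3*exp(4*exp(z))/10 + ∫(-4*z*cos(2*z)) dz.
Step 5. Integrate ∫(-4*z*cos(2*z)) dz by parts with u = z, dv = (-4*cos(2*z)) dz, so v = -2*sin(2*z): now -2*z*sin(2*z) - 3*exp(4*exp(z))/10 + ∫(2*sin(2*z)) dz.
Step 6. Evaluate the standard form: now -2*z*sin(2*z) - 3*exp(4*exp(z))/10 - cos(2*z).
Answer: -2*z*sin(2*z) - 3*exp(4*exp(z))/10 - cos(2*z).


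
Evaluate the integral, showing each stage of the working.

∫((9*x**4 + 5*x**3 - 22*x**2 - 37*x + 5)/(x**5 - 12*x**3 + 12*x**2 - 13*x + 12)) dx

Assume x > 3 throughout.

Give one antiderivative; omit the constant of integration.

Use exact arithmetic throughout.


Step 1. Decompose ∫((9*x**4 + 5*x**3 - 22*x**2 - 37*x + 5)/(x**5 - 12*x**3 + 12*x**2 - 13*x + 12)) dx by partial fractions, (9*x**4 + 5*x**3 - 22*x**2 - 37*x + 5)/(x**5 - 12*x**3 + 12*x**2 - 13*x + 12) = 3/(x**2 + 1) + 3/(x + 4) + 2/(x - 1) + 4/(x - 3): now ∫(4/(x - 3)) dx + ∫(2/(x - 1)) dx + ∫(3/(x + 4)) dx + ∫(3/(x**2 + 1)) dx.
Step 2. Evaluate the standard form [assuming x > 1]: now 2*log(x - 1) + ∫(4/(x - 3)) dx + ∫(3/(x + 4)) dx + ∫(3/(x**2 + 1)) dx.
Step 3. Evaluate the standard form [assuming x > -4]: now 2*log(x - 1) + 3*log(x + 4) + ∫(4/(x - 3)) dx + ∫(3/(x**2 + 1)) dx.
Step 4. Evaluate the standard form [assuming x > 3]: now 4*log(x - 3) + 2*log(x - 1) + 3*log(x + 4) + ∫(3/(x**2 + 1)) dx.
Step 5. Evaluate the standard form: now 4*log(x - 3) + 2*log(x - 1) + 3*log(x + 4) + 3*atan(x).
Answer: 4*log(x - 3) + 2*log(x - 1) + 3*log(x + 4) + 3*atan(x).


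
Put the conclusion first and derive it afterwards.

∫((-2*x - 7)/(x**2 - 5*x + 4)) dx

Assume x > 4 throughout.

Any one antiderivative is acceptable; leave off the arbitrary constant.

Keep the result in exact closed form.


The answer is -5*log(x - 4) + 3*log(x - 1).
Step 1. Decompose ∫((-2*x - 7)/(x**2 - 5*x + 4)) dx by partial fractions, (-2*x - 7)/(x**2 - 5*x + 4) = 3/(x - 1) - 5/(x - 4): now ∫(-5/(x - 4)) dx + ∫(3/(x - 1)) dx.
Step 2. Evaluate the standard form [assuming x > 4]: now -5*log(x - 4) + ∫(3/(x - 1)) dx.
Step 3. Evaluate the standard form [assuming x > 1]: now -5*log(x - 4) + 3*log(x - 1).
Answer: -5*log(x - 4) + 3*log(x - 1).


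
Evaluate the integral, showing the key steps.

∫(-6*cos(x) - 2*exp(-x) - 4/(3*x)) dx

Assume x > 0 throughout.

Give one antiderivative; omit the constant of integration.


Step 1. Rewrite: now ∫(-4/(3*x)) dx + ∫(-2*exp(-x)) dx + ∫(-6*cos(x)) dx.
Step 2. Evaluate the standard form: now -6*sin(x) + ∫(-4/(3*x)) dx + ∫(-2*exp(-x)) dx.
Step 3. Evaluate the standard form: now -6*sin(x) + ∫(-4/(3*x)) dx + 2*exp(-x).
Step 4. Evaluate the standard form [assuming x > 0]: now -4*log(x)/3 - 6*sin(x) + 2*exp(-x).
Answer: -4*log(x)/3 - 6*sin(x) + 2*exp(-x).


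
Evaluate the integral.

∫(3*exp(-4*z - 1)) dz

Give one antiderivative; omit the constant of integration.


Answer: -3*exp(-4*z - 1)/4.


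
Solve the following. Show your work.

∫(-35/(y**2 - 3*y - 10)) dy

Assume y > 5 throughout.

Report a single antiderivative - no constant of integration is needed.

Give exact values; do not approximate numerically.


Step 1. Decompose ∫(-35/(y**2 - 3*y - 10)) dy by partial fractions, -35/(y**2 - 3*y - 10) = 5/(y + 2) - 5/(y - 5): now ∫(-5/(y - 5)) dy + ∫(5/(y + 2)) dy.
Step 2. Evaluate the standard form [assuming y > 5]: now -5*log(y - 5) + ∫(5/(y + 2)) dy.
Step 3. Evaluate the standard form [assuming y > -2]: now -5*log(y - 5) + 5*log(y + 2).
Answer: -5*log(y - 5) + 5*log(y + 2).


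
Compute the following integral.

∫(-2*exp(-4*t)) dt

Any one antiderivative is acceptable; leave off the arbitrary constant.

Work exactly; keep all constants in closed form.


Answer: exp(-4*t)/2.


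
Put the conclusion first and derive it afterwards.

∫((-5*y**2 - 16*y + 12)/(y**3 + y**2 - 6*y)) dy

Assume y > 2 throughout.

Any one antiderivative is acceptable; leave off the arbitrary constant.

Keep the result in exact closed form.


The answer is -2*log(y) - 4*log(y - 2) + log(y + 3).
Step 1. Decompose ∫((-5*y**2 - 16*y + 12)/(y**3 + y**2 - 6*y)) dy by partial fractions, (-5*y**2 - 16*y + 12)/(y**3 + y**2 - 6*y) = 1/(y + 3) - 4/(y - 2) - 2/y: now ∫(-2/y) dy + ∫(-4/(y - 2)) dy + ∫(1/(y + 3)) dy.
Step 2. Evaluate the standard form [assuming y > -3]: now log(y + 3) + ∫(-2/y) dy + ∫(-4/(y - 2)) dy.
Step 3. Evaluate the standard form [assuming y > 2]: now -4*log(y - 2) + log(y + 3) + ∫(-2/y) dy.
Step 4. Evaluate the standard form [assuming y > 0]: now -2*log(y) - 4*log(y - 2) + log(y + 3).
Answer: -2*log(y) - 4*log(y - 2) + log(y + 3).


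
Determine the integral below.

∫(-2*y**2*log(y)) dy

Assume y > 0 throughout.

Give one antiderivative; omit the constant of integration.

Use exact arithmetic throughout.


Answer: -2*y**3*log(y)/3 + 2*y**3/9.


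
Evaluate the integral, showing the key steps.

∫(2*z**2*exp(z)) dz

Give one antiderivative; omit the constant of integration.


Step 1. Integrate ∫(2*z**2*exp(z)) dz by parts with u = z**2, dv = (2*exp(z)) dz, so v = 2*exp(z): now 2*z**2*exp(z) + ∫(-4*z*exp(z)) dz.
Step 2. Integrate ∫(-4*z*exp(z)) dz by parts with u = z, dv = (-4*exp(z)) dz, so v = -4*exp(z): now 2*z**2*exp(z) - 4*z*exp(z) + ∫(4*exp(z)) dz.
Step 3. Evaluate the standard form: now 2*z**2*exp(z) - 4*z*exp(z) + 4*exp(z).
Answer: 2*z**2*exp(z) - 4*z*exp(z) + 4*exp(z).


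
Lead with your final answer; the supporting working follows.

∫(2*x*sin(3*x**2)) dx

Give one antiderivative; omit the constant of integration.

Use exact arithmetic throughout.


The answer is -cos(3*x**2)/3.
Step 1. Substitute u = x**2, turning ∫(2*x*sin(3*x**2)) dx into ∫(sin(3*u)) du: now ∫(sin(3*u)) du.
Step 2. Evaluate the standard form: now -cos(3*u)/3.
Step 3. Substitute back u = x**2: now -cos(3*x**2)/3.
Answer: -cos(3*x**2)/3.


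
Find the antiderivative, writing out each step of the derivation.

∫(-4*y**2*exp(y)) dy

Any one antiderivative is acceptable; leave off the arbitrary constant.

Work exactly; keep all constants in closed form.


Step 1. Integrate ∫(-4*y**2*exp(y)) dy by parts with u = y**2, dv = (-4*exp(y)) dy, so v = -4*exp(y): now -4*y**2*exp(y) + ∫(8*y*exp(y)) dy.
Step 2. Integrate ∫(8*y*exp(y)) dy by parts with u = y, dv = (8*exp(y)) dy, so v = 8*exp(y): now -4*y**2*exp(y) + 8*y*exp(y) + ∫(-8*exp(y)) dy.
Step 3. Evaluate the standard form: now -4*y**2*exp(y) + 8*y*exp(y) - 8*exp(y).
Answer: -4*y**2*exp(y) + 8*y*exp(y) - 8*exp(y).


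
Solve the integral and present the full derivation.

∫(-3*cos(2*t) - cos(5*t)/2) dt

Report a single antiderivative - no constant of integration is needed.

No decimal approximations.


Step 1. Rewrite: now ∫(-3*cos(2*t)) dt + ∫(-cos(5*t)/2) dt.
Step 2. Evaluate the standard form: now -3*sin(2*t)/2 + ∫(-cos(5*t)/2) dt.
Step 3. Evaluate the standard form: now -3*sin(2*t)/2 - sin(5*t)/10.
Answer: -3*sin(2*t)/2 - sin(5*t)/10.


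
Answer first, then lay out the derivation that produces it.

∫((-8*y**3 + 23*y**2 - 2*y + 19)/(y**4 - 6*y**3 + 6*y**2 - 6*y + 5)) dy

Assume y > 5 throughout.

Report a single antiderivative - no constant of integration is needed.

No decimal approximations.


The answer is -4*log(y - 5) - 4*log(y - 1) - atan(y).
Step 1. Decompose ∫((-8*y**3 + 23*y**2 - 2*y + 19)/(y**4 - 6*y**3 + 6*y**2 - 6*y + 5)) dy by partial fractions, (-8*y**3 + 23*y**2 - 2*y + 19)/(y**4 - 6*y**3 + 6*y**2 - 6*y + 5) = -1/(y**2 + 1) - 4/(y - 1) - 4/(y - 5): now ∫(-4/(y - 5)) dy + ∫(-4/(y - 1)) dy + ∫(-1/(y**2 + 1)) dy.
Step 2. Evaluate the standard form [assuming y > 1]: now -4*log(y - 1) + ∫(-4/(y - 5)) dy + ∫(-1/(y**2 + 1)) dy.
Step 3. Evaluate the standard form [assuming y > 5]: now -4*log(y - 5) - 4*log(y - 1) + ∫(-1/(y**2 + 1)) dy.
Step 4. Evaluate the standard form: now -4*log(y - 5) - 4*log(y - 1) - atan(y).
Answer: -4*log(y - 5) - 4*log(y - 1) - atan(y).


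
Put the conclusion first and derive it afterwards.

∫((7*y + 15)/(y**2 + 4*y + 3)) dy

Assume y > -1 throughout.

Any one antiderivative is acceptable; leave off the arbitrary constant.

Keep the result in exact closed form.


The answer is 4*log(y + 1) + 3*log(y + 3).
Step 1. Decompose ∫((7*y + 15)/(y**2 + 4*y + 3)) dy by partial fractions, (7*y + 15)/(y**2 + 4*y + 3) = 3/(y + 3) + 4/(y + 1): now ∫(4/(y + 1)) dy + ∫(3/(y + 3)) dy.
Step 2. Evaluate the standard form [assuming y > -1]: now 4*log(y + 1) + ∫(3/(y + 3)) dy.
Step 3. Evaluate the standard form [assuming y > -3]: now 4*log(y + 1) + 3*log(y + 3).
Answer: 4*log(y + 1) + 3*log(y + 3).


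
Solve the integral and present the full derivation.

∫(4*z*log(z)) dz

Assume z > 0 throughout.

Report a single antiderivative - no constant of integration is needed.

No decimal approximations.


Step 1. Integrate ∫(4*z*log(z)) dz by parts with u = log(z), dv = (4*z) dz, so v = 2*z**2 [assuming z > 0]: now 2*z**2*log(z) + ∫(-2*z) dz.
Step 2. Evaluate the standard form: now 2*z**2*log(z) - z**2.
Answer: 2*z**2*log(z) - z**2.


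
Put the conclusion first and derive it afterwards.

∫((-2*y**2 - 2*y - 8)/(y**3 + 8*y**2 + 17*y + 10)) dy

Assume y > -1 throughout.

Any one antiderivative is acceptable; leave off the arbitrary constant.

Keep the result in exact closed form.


The answer is -2*log(y + 1) + 4*log(y + 2) - 4*log(y + 5).
Step 1. Decompose ∫((-2*y**2 - 2*y - 8)/(y**3 + 8*y**2 + 17*y + 10)) dy by partial fractions, (-2*y**2 - 2*y - 8)/(y**3 + 8*y**2 + 17*y + 10) = -4/(y + 5) + 4/(y + 2) - 2/(y + 1): now ∫(-2/(y + 1)) dy + ∫(4/(y + 2)) dy + ∫(-4/(y + 5)) dy.
Step 2. Evaluate the standard form [assuming y > -5]: now -4*log(y + 5) + ∫(-2/(y + 1)) dy + ∫(4/(y + 2)) dy.
Step 3. Evaluate the standard form [assuming y > -2]: now 4*log(y + 2) - 4*log(y + 5) + ∫(-2/(y + 1)) dy.
Step 4. Evaluate the standard form [assuming y > -1]: now -2*log(y + 1) + 4*log(y + 2) - 4*log(y + 5).
Answer: -2*log(y + 1) + 4*log(y + 2) - 4*log(y + 5).


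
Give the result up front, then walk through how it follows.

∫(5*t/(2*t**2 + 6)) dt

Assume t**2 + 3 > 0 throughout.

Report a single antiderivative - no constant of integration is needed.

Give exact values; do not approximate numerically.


The answer is 5*log(t**2 + 3)/4.
Step 1. Substitute u = t**2 + 3, turning ∫(5*t/(2*t**2 + 6)) dt into ∫(5/(4*u)) du: now ∫(5/(4*u)) du.
Step 2. Evaluate the standard form [assuming u > 0]: now 5*log(u)/4.
Step 3. Substitute back u = t**2 + 3: now 5*log(t**2 + 3)/4.
Answer: 5*log(t**2 + 3)/4.


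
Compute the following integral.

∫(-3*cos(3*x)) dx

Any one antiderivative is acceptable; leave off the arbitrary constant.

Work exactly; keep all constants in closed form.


Answer: -sin(3*x).


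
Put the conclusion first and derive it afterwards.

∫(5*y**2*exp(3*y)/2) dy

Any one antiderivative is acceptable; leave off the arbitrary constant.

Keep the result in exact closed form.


The answer is 5*y**2*exp(3*y)/6 - 5*y*exp(3*y)/9 + 5*exp(3*y)/27.
Step 1. Integrate ∫(5*y**2*exp(3*y)/2) dy by parts with u = y**2, dv = (5*exp(3*y)/2) dy, so v = 5*exp(3*y)/6: now 5*y**2*exp(3*y)/6 + ∫(-5*y*exp(3*y)/3) dy.
Step 2. Integrate ∫(-5*y*exp(3*y)/3) dy by parts with u = y, dv = (-5*exp(3*y)/3) dy, so v = -5*exp(3*y)/9: now 5*y**2*exp(3*y)/6 - 5*y*exp(3*y)/9 + ∫(5*exp(3*y)/9) dy.
Step 3. Evaluate the standard form: now 5*y**2*exp(3*y)/6 - 5*y*exp(3*y)/9 + 5*exp(3*y)/27.
Answer: 5*y**2*exp(3*y)/6 - 5*y*exp(3*y)/9 + 5*exp(3*y)/27.


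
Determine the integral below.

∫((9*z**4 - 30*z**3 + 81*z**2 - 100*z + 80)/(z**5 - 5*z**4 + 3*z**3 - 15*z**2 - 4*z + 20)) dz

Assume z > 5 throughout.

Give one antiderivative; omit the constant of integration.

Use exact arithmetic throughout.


Answer: 5*log(z - 5) - log(z - 1) + 5*log(z + 1) - 2*atan(z/2).


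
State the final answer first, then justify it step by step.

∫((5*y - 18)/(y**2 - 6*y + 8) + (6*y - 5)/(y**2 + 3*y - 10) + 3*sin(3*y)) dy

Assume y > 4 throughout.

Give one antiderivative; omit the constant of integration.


The answer is log(y - 4) + 5*log(y - 2) + 5*log(y + 5) - cos(3*y).
Step 1. Rewrite: now ∫((5*y - 18)/(y**2 - 6*y + 8)) dy + ∫((6*y - 5)/(y**2 + 3*y - 10)) dy + ∫(3*sin(3*y)) dy.
Step 2. Decompose ∫((5*y - 18)/(y**2 - 6*y + 8)) dy by partial fractions, (5*y - 18)/(y**2 - 6*y + 8) = 4/(y - 2) + 1/(y - 4): now ∫((6*y - 5)/(y**2 + 3*y - 10)) dy + ∫(1/(y - 4)) dy + ∫(4/(y - 2)) dy + ∫(3*sin(3*y)) dy.
Step 3. Evaluate the standard form [assuming y > 4]: now log(y - 4) + ∫((6*y - 5)/(y**2 + 3*y - 10)) dy + ∫(4/(y - 2)) dy + ∫(3*sin(3*y)) dy.
Step 4. Evaluate the standard form [assuming y > 2]: now log(y - 4) + 4*log(y - 2) + ∫((6*y - 5)/(y**2 + 3*y - 10)) dy + ∫(3*sin(3*y)) dy.
Step 5. Evaluate the standard form: now log(y - 4) + 4*log(y - 2) - cos(3*y) + ∫((6*y - 5)/(y**2 + 3*y - 10)) dy.
Step 6. Decompose ∫((6*y - 5)/(y**2 + 3*y - 10)) dy by partial fractions, (6*y - 5)/(y**2 + 3*y - 10) = 5/(y + 5) + 1/(y - 2): now log(y - 4) + 4*log(y - 2) - cos(3*y) + ∫(1/(y - 2)) dy + ∫(5/(y + 5)) dy.
Step 7. Evaluate the standard form [assuming y > 2]: now log(y - 4) + 5*log(y - 2) - cos(3*y) + ∫(5/(y + 5)) dy.
Step 8. Evaluate the standard form [assuming y > -5]: now log(y - 4) + 5*log(y - 2) + 5*log(y + 5) - cos(3*y).
Answer: log(y - 4) + 5*log(y - 2) + 5*log(y + 5) - cos(3*y).


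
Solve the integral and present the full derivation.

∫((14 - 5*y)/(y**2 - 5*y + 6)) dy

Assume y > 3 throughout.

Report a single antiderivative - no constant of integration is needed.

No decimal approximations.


Step 1. Decompose ∫((14 - 5*y)/(y**2 - 5*y + 6)) dy by partial fractions, (14 - 5*y)/(y**2 - 5*y + 6) = -4/(y - 2) - 1/(y - 3): now ∫(-1/(y - 3)) dy + ∫(-4/(y - 2)) dy.
Step 2. Evaluate the standard form [assuming y > 2]: now -4*log(y - 2) + ∫(-1/(y - 3)) dy.
Step 3. Evaluate the standard form [assuming y > 3]: now -log(y - 3) - 4*log(y - 2).
Answer: -log(y - 3) - 4*log(y - 2).


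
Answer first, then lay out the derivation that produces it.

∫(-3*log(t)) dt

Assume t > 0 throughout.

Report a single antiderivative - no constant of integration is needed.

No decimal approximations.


The answer is -3*t*log(t) + 3*t.
Step 1. Integrate ∫(-3*log(t)) dt by parts with u = log(t), dv = (-3) dt, so v = -3*t [assuming t > 0]: now -3*t*log(t) + ∫(3) dt.
Step 2. Evaluate the standard form: now -3*t*log(t) + 3*t.
Answer: -3*t*log(t) + 3*t.


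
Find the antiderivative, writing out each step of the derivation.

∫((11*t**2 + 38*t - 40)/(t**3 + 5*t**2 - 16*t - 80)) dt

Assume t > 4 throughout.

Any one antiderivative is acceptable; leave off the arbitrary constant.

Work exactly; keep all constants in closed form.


Step 1. Decompose ∫((11*t**2 + 38*t - 40)/(t**3 + 5*t**2 - 16*t - 80)) dt by partial fractions, (11*t**2 + 38*t - 40)/(t**3 + 5*t**2 - 16*t - 80) = 5/(t + 5) + 2/(t + 4) + 4/(t - 4): now ∫(4/(t - 4)) dt + ∫(2/(t + 4)) dt + ∫(5/(t + 5)) dt.
Step 2. Evaluate the standard form [assuming t > 4]: now 4*log(t - 4) + ∫(2/(t + 4)) dt + ∫(5/(t + 5)) dt.
Step 3. Evaluate the standard form [assuming t > -4]: now 4*log(t - 4) + 2*log(t + 4) + ∫(5/(t + 5)) dt.
Step 4. Evaluate the standard form [assuming t > -5]: now 4*log(t - 4) + 2*log(t + 4) + 5*log(t + 5).
Answer: 4*log(t - 4) + 2*log(t + 4) + 5*log(t + 5).


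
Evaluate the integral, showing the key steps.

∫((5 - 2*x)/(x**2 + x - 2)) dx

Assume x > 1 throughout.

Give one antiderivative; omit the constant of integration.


Step 1. Decompose ∫((5 - 2*x)/(x**2 + x - 2)) dx by partial fractions, (5 - 2*x)/(x**2 + x - 2) = -3/(x + 2) + 1/(x - 1): now ∫(1/(x - 1)) dx + ∫(-3/(x + 2)) dx.
Step 2. Evaluate the standard form [assuming x > -2]: now -3*log(x + 2) + ∫(1/(x - 1)) dx.
Step 3. Evaluate the standard form [assuming x > 1]: now log(x - 1) - 3*log(x + 2).
Answer: log(x - 1) - 3*log(x + 2).


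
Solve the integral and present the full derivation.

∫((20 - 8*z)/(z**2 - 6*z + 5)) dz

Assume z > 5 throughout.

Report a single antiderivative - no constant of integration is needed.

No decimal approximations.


Step 1. Decompose ∫((20 - 8*z)/(z**2 - 6*z + 5)) dz by partial fractions, (20 - 8*z)/(z**2 - 6*z + 5) = -3/(z - 1) - 5/(z - 5): now ∫(-5/(z - 5)) dz + ∫(-3/(z - 1)) dz.
Step 2. Evaluate the standard form [assuming z > 1]: now -3*log(z - 1) + ∫(-5/(z - 5)) dz.
Step 3. Evaluate the standard form [assuming z > 5]: now -5*log(z - 5) - 3*log(z - 1).
Answer: -5*log(z - 5) - 3*log(z - 1).
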